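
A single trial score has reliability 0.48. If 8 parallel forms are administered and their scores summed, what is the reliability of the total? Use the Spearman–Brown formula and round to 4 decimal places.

0.8807

ρ_k = kρ / (1 + (k−1)ρ) = 8·0.48 / (1 + 7·0.48) = 3.840 / 4.360 = 0.8807.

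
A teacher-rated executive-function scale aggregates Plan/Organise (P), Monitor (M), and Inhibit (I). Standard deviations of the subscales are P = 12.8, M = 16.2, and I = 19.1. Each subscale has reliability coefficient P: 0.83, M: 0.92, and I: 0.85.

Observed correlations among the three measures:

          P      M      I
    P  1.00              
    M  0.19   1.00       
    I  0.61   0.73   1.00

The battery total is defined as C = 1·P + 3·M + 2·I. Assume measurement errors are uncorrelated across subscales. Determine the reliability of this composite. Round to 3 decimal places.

Var(C) = 12.8² + 3²·16.2² + 2²·19.1² + 2·[3·12.8·16.2·0.19 + 2·12.8·19.1·0.61 + 6·16.2·19.1·0.73] = 3985.04 + 3543.44 = 7528.48.
Because errors are independent across components, Cov(Tᵢ,Tⱼ) = Cov(Xᵢ,Xⱼ); the off-diagonal part of the true-score variance is the same as above.
True-score variance = [12.8²·0.83 + 3²·16.2²·0.92 + 2²·19.1²·0.85] + 3543.44 = 3549.34 + 3543.44 = 7092.79.
Reliability = 7092.79 / 7528.48 = 0.942.

0.942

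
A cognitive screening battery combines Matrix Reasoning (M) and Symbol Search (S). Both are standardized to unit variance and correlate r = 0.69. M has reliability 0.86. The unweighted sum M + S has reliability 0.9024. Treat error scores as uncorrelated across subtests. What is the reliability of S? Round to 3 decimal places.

Var(M+S) = 2 + 2·0.69 = 3.380.
True-score variance = ρ_M + ρ_S + 2·0.69, so 0.9024 = (0.86 + ρ_S + 1.38) / 3.380.
ρ_S = 0.9024·3.380 − 0.86 − 1.38 = 0.810.

0.810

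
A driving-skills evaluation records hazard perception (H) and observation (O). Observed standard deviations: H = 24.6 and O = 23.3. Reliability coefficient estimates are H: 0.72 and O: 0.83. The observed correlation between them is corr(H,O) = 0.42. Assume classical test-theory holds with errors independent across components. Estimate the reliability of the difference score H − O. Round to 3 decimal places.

0.607

Var(H−O) = 24.6² + 23.3² − 2·24.6·23.3·0.42 = 1148.05 − 481.471 = 666.579.
With uncorrelated errors the cross-covariances are all true-score covariance, so they carry over unchanged; only the diagonal terms shrink to ρᵢσᵢ².
True-score variance = [24.6²·0.72 + 23.3²·0.83] − 481.471 = 886.314 − 481.471 = 404.843.
Reliability = 404.843 / 666.579 = 0.607.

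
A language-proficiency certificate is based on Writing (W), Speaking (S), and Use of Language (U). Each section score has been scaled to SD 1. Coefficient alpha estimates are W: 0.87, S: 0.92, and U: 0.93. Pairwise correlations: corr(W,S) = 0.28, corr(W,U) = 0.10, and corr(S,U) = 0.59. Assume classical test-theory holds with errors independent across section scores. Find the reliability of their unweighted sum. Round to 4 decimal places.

0.9433

Var(W+S+U) = 3 + 2·[0.28 + 0.10 + 0.59] = 3 + 1.94 = 4.94.
Because errors are independent across components, Cov(Tᵢ,Tⱼ) = Cov(Xᵢ,Xⱼ); the off-diagonal part of the true-score variance is the same as above.
True-score variance = [0.87 + 0.92 + 0.93] + 1.94 = 2.72 + 1.94 = 4.66.
Reliability = 4.66 / 4.94 = 0.9433.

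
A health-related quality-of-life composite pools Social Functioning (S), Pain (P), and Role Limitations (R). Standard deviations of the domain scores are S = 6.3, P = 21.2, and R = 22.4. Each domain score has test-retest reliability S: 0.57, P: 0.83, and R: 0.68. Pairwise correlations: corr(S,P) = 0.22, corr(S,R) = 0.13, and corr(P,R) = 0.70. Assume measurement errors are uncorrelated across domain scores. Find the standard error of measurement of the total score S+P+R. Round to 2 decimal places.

15.94

Var(total) = 990.89 + 760.29 = 1751.18.
True-score variance = 736.855 + 760.29 = 1497.14, so reliability = 0.8549.
Error variance = 1751.18 − 1497.14 = 254.035; SEM = √254.035 = 15.94.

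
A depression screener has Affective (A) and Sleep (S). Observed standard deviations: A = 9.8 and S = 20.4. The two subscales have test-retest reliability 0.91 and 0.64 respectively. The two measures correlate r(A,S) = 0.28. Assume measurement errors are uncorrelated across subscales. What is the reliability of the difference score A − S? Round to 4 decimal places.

0.6041

Var(A−S) = 9.8² + 20.4² − 2·9.8·20.4·0.28 = 512.2 − 111.955 = 400.245.
With uncorrelated errors the cross-covariances are all true-score covariance, so they carry over unchanged; only the diagonal terms shrink to ρᵢσᵢ².
True-score variance = [9.8²·0.91 + 20.4²·0.64] − 111.955 = 353.739 − 111.955 = 241.784.
Reliability = 241.784 / 400.245 = 0.6041.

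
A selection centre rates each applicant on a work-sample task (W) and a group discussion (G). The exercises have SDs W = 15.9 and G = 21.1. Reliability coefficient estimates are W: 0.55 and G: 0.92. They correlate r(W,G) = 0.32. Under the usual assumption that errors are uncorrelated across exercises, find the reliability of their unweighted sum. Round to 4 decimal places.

0.8363

Var(W+G) = 15.9² + 21.1² + 2·[15.9·21.1·0.32] = 698.02 + 214.714 = 912.734.
With uncorrelated errors the cross-covariances are all true-score covariance, so they carry over unchanged; only the diagonal terms shrink to ρᵢσᵢ².
True-score variance = [15.9²·0.55 + 21.1²·0.92] + 214.714 = 548.639 + 214.714 = 763.352.
Reliability = 763.352 / 912.734 = 0.8363.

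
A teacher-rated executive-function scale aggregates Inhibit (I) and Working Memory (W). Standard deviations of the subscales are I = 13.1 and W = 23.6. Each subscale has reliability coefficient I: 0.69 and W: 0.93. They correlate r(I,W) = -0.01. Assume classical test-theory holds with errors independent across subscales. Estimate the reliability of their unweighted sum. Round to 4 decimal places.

0.8724

Var(I+W) = 13.1² + 23.6² + 2·[13.1·23.6·(-0.01)] = 728.57 − 6.1832 = 722.387.
With uncorrelated errors the cross-covariances are all true-score covariance, so they carry over unchanged; only the diagonal terms shrink to ρᵢσᵢ².
True-score variance = [13.1²·0.69 + 23.6²·0.93] − 6.1832 = 636.384 − 6.1832 = 630.2.
Reliability = 630.2 / 722.387 = 0.8724.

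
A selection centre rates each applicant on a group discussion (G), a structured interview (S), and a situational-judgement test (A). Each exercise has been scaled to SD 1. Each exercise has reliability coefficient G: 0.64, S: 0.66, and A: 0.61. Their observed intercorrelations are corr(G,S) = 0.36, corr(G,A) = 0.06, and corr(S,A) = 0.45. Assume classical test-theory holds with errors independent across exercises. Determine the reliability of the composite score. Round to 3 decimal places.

Var(G+S+A) = 3 + 2·[0.36 + 0.06 + 0.45] = 3 + 1.74 = 4.74.
With uncorrelated errors the cross-covariances are all true-score covariance, so they carry over unchanged; only the diagonal terms shrink to ρᵢσᵢ².
True-score variance = [0.64 + 0.66 + 0.61] + 1.74 = 1.91 + 1.74 = 3.65.
Reliability = 3.65 / 4.74 = 0.770.

0.770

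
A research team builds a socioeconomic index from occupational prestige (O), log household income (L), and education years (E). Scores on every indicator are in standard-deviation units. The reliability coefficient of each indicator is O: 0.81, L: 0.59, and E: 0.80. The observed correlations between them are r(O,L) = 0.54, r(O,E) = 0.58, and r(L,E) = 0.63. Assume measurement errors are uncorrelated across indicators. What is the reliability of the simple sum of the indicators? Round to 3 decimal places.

Var(O+L+E) = 3 + 2·[0.54 + 0.58 + 0.63] = 3 + 3.5 = 6.5.
Because errors are independent across components, Cov(Tᵢ,Tⱼ) = Cov(Xᵢ,Xⱼ); the off-diagonal part of the true-score variance is the same as above.
True-score variance = [0.81 + 0.59 + 0.80] + 3.5 = 2.2 + 3.5 = 5.7.
Reliability = 5.7 / 6.5 = 0.877.

0.877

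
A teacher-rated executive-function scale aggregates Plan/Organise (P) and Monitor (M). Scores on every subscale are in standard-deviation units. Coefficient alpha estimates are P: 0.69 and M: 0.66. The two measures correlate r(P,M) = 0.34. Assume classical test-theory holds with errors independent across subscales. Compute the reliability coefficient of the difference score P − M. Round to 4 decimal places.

0.5076

Var(P−M) = 1 + 1 − 2·0.34 = 2 − 0.68 = 1.32.
Under uncorrelated errors the observed covariances equal the true-score covariances, so only the own-variance terms attenuate.
True-score variance = [0.69 + 0.66] − 0.68 = 1.35 − 0.68 = 0.67.
Reliability = 0.67 / 1.32 = 0.5076.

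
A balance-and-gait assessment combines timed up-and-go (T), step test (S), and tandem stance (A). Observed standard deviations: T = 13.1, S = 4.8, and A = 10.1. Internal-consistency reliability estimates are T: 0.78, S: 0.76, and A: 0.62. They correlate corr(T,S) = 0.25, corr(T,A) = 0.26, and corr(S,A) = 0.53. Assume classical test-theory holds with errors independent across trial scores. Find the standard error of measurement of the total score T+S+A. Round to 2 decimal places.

Var(total) = 296.66 + 151.63 = 448.29.
True-score variance = 214.612 + 151.63 = 366.242, so reliability = 0.8170.
Error variance = 448.29 − 366.242 = 82.0476; SEM = √82.0476 = 9.06.

9.06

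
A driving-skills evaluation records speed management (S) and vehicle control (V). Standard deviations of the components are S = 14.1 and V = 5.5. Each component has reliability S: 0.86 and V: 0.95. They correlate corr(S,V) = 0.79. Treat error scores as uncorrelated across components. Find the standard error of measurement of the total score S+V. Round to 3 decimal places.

5.417

Var(total) = 229.06 + 122.529 = 351.589.
True-score variance = 199.714 + 122.529 = 322.243, so reliability = 0.9165.
Error variance = 351.589 − 322.243 = 29.3459; SEM = √29.3459 = 5.417.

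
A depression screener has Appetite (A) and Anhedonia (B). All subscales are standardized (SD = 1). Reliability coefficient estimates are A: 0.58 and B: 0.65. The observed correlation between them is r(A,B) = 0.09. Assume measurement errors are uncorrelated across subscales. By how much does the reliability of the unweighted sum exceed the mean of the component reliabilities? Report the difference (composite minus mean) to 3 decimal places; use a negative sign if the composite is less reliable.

Var(sum) = 2 + 0.18 = 2.18; true-score variance = 1.23 + 0.18 = 1.41; composite reliability = 0.6468.
Mean component reliability = 0.6150.
Difference = 0.6468 − 0.6150 = 0.032.

0.032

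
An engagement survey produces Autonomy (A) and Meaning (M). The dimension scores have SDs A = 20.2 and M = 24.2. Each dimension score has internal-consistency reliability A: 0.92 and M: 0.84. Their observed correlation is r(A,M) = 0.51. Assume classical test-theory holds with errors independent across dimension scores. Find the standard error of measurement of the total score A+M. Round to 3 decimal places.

Var(total) = 993.68 + 498.617 = 1492.3.
True-score variance = 867.334 + 498.617 = 1365.95, so reliability = 0.9153.
Error variance = 1492.3 − 1365.95 = 126.346; SEM = √126.346 = 11.240.

11.240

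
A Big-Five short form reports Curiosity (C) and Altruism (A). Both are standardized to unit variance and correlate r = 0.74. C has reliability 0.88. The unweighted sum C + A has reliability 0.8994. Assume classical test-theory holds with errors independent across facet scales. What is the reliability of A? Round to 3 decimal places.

0.770

Var(C+A) = 2 + 2·0.74 = 3.480.
True-score variance = ρ_C + ρ_A + 2·0.74, so 0.8994 = (0.88 + ρ_A + 1.48) / 3.480.
ρ_A = 0.8994·3.480 − 0.88 − 1.48 = 0.770.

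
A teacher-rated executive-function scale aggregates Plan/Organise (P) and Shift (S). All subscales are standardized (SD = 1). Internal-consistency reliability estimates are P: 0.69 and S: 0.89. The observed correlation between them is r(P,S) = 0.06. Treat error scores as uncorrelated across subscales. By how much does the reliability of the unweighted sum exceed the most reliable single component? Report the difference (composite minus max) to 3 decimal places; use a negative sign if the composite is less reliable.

Var(sum) = 2 + 0.12 = 2.12; true-score variance = 1.58 + 0.12 = 1.7; composite reliability = 0.8019.
Max component reliability = 0.8900.
Difference = 0.8019 − 0.8900 = -0.088.

-0.088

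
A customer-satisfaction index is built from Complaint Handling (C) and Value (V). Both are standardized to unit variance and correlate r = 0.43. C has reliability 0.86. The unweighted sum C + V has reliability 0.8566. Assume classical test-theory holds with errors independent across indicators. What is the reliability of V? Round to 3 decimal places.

0.730

Var(C+V) = 2 + 2·0.43 = 2.860.
True-score variance = ρ_C + ρ_V + 2·0.43, so 0.8566 = (0.86 + ρ_V + 0.86) / 2.860.
ρ_V = 0.8566·2.860 − 0.86 − 0.86 = 0.730.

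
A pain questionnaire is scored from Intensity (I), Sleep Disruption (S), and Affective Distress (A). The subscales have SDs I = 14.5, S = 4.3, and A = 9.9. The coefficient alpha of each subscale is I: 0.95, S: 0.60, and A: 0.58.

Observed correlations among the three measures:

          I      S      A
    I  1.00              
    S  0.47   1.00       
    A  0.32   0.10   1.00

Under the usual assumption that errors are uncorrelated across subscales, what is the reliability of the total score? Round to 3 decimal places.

0.878

Var(I+S+A) = 14.5² + 4.3² + 9.9² + 2·[14.5·4.3·0.47 + 14.5·9.9·0.32 + 4.3·9.9·0.10] = 326.75 + 158.995 = 485.745.
Under uncorrelated errors the observed covariances equal the true-score covariances, so only the own-variance terms attenuate.
True-score variance = [14.5²·0.95 + 4.3²·0.60 + 9.9²·0.58] + 158.995 = 267.677 + 158.995 = 426.672.
Reliability = 426.672 / 485.745 = 0.878.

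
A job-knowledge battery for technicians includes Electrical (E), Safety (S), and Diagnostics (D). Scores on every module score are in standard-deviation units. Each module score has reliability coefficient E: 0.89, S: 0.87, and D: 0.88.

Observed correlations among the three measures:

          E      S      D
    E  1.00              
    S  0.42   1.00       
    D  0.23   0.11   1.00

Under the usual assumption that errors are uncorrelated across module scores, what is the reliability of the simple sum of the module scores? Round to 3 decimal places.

Var(E+S+D) = 3 + 2·[0.42 + 0.23 + 0.11] = 3 + 1.52 = 4.52.
Under uncorrelated errors the observed covariances equal the true-score covariances, so only the own-variance terms attenuate.
True-score variance = [0.89 + 0.87 + 0.88] + 1.52 = 2.64 + 1.52 = 4.16.
Reliability = 4.16 / 4.52 = 0.920.

0.920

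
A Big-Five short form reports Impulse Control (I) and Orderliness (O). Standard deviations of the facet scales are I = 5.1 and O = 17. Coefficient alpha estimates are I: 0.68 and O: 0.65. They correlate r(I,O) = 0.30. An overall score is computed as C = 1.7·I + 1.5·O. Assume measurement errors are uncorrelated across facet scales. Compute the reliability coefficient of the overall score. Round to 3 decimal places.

Var(C) = 1.7²·5.1² + 1.5²·17² + 2·[2.55·5.1·17·0.30] = 725.419 + 132.651 = 858.07.
With uncorrelated errors the cross-covariances are all true-score covariance, so they carry over unchanged; only the diagonal terms shrink to ρᵢσᵢ².
True-score variance = [1.7²·5.1²·0.68 + 1.5²·17²·0.65] + 132.651 = 473.777 + 132.651 = 606.428.
Reliability = 606.428 / 858.07 = 0.707.

0.707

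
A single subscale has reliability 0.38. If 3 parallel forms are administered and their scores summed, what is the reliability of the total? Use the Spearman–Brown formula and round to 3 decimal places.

0.648

ρ_k = kρ / (1 + (k−1)ρ) = 3·0.38 / (1 + 2·0.38) = 1.140 / 1.760 = 0.648.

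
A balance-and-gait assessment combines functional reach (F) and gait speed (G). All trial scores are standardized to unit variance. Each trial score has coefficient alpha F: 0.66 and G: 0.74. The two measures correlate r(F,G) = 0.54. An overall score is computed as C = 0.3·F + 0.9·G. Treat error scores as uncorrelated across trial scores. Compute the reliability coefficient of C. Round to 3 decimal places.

0.798

Var(C) = 0.3² + 0.9² + 2·[0.27·0.54] = 0.9 + 0.2916 = 1.1916.
With uncorrelated errors the cross-covariances are all true-score covariance, so they carry over unchanged; only the diagonal terms shrink to ρᵢσᵢ².
True-score variance = [0.3²·0.66 + 0.9²·0.74] + 0.2916 = 0.6588 + 0.2916 = 0.9504.
Reliability = 0.9504 / 1.1916 = 0.798.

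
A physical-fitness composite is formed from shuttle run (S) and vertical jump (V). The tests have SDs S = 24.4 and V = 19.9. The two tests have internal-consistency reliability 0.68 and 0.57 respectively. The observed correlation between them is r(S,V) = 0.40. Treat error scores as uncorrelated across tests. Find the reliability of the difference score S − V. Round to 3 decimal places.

0.402

Var(S−V) = 24.4² + 19.9² − 2·24.4·19.9·0.40 = 991.37 − 388.448 = 602.922.
With uncorrelated errors the cross-covariances are all true-score covariance, so they carry over unchanged; only the diagonal terms shrink to ρᵢσᵢ².
True-score variance = [24.4²·0.68 + 19.9²·0.57] − 388.448 = 630.57 − 388.448 = 242.122.
Reliability = 242.122 / 602.922 = 0.402.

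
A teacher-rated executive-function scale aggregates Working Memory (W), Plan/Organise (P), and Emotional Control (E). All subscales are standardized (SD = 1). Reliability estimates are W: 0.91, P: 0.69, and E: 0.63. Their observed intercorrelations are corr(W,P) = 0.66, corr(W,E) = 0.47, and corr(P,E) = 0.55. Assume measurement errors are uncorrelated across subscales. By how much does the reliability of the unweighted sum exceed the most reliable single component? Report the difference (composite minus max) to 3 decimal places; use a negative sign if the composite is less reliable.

-0.031

Var(sum) = 3 + 3.36 = 6.36; true-score variance = 2.23 + 3.36 = 5.59; composite reliability = 0.8789.
Max component reliability = 0.9100.
Difference = 0.8789 − 0.9100 = -0.031.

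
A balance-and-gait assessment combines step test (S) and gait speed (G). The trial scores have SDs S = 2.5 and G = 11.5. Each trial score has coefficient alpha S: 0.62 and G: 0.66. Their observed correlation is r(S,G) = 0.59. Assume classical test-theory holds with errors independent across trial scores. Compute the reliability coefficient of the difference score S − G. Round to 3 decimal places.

0.547

Var(S−G) = 2.5² + 11.5² − 2·2.5·11.5·0.59 = 138.5 − 33.925 = 104.575.
With uncorrelated errors the cross-covariances are all true-score covariance, so they carry over unchanged; only the diagonal terms shrink to ρᵢσᵢ².
True-score variance = [2.5²·0.62 + 11.5²·0.66] − 33.925 = 91.16 − 33.925 = 57.235.
Reliability = 57.235 / 104.575 = 0.547.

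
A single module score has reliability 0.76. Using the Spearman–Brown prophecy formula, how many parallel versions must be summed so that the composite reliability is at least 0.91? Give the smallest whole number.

k ≥ ρ*(1−ρ₁)/(ρ₁(1−ρ*)) = 0.91·0.24 / (0.76·0.09) = 3.193.
Smallest integer k = 4.

4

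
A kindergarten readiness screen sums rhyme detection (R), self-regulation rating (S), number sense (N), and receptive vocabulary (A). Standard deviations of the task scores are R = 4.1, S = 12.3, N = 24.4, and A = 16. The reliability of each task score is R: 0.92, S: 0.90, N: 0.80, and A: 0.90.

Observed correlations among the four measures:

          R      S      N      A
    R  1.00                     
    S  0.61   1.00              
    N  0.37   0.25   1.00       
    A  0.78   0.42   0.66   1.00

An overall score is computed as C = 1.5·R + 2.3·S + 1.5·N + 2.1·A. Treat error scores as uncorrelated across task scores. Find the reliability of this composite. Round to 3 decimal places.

Var(C) = 1.5²·4.1² + 2.3²·12.3² + 1.5²·24.4² + 2.1²·16² + 2·[3.45·4.1·12.3·0.61 + 2.25·4.1·24.4·0.37 + 3.15·4.1·16·0.78 + 3.45·12.3·24.4·0.25 + 4.83·12.3·16·0.42 + 3.15·24.4·16·0.66] = 3306.67 + 3640.63 = 6947.3.
Under uncorrelated errors the observed covariances equal the true-score covariances, so only the own-variance terms attenuate.
True-score variance = [1.5²·4.1²·0.92 + 2.3²·12.3²·0.90 + 1.5²·24.4²·0.80 + 2.1²·16²·0.90] + 3640.63 = 2842.8 + 3640.63 = 6483.43.
Reliability = 6483.43 / 6947.3 = 0.933.

0.933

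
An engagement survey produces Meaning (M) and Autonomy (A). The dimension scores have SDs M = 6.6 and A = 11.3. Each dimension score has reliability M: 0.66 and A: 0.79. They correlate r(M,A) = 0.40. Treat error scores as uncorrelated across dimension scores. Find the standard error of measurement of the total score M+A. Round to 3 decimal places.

Var(total) = 171.25 + 59.664 = 230.914.
True-score variance = 129.625 + 59.664 = 189.289, so reliability = 0.8197.
Error variance = 230.914 − 189.289 = 41.6253; SEM = √41.6253 = 6.452.

6.452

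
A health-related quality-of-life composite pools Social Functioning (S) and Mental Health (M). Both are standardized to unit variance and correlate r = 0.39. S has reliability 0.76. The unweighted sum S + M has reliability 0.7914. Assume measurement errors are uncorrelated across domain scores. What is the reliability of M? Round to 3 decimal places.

Var(S+M) = 2 + 2·0.39 = 2.780.
True-score variance = ρ_S + ρ_M + 2·0.39, so 0.7914 = (0.76 + ρ_M + 0.78) / 2.780.
ρ_M = 0.7914·2.780 − 0.76 − 0.78 = 0.660.

0.660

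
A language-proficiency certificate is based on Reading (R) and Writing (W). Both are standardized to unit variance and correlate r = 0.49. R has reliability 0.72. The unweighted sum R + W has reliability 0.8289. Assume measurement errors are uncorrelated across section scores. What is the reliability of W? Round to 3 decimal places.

0.770

Var(R+W) = 2 + 2·0.49 = 2.980.
True-score variance = ρ_R + ρ_W + 2·0.49, so 0.8289 = (0.72 + ρ_W + 0.98) / 2.980.
ρ_W = 0.8289·2.980 − 0.72 − 0.98 = 0.770.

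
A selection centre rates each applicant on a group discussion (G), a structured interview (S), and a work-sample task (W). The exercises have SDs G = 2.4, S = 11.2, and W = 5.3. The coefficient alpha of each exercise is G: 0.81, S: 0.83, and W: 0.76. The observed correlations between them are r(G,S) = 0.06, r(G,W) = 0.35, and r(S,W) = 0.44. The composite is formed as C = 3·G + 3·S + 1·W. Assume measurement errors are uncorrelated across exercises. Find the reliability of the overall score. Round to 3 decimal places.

Var(C) = 3²·2.4² + 3²·11.2² + 5.3² + 2·[9·2.4·11.2·0.06 + 3·2.4·5.3·0.35 + 3·11.2·5.3·0.44] = 1208.89 + 212.453 = 1421.34.
Because errors are independent across components, Cov(Tᵢ,Tⱼ) = Cov(Xᵢ,Xⱼ); the off-diagonal part of the true-score variance is the same as above.
True-score variance = [3²·2.4²·0.81 + 3²·11.2²·0.83 + 5.3²·0.76] + 212.453 = 1000.38 + 212.453 = 1212.83.
Reliability = 1212.83 / 1421.34 = 0.853.

0.853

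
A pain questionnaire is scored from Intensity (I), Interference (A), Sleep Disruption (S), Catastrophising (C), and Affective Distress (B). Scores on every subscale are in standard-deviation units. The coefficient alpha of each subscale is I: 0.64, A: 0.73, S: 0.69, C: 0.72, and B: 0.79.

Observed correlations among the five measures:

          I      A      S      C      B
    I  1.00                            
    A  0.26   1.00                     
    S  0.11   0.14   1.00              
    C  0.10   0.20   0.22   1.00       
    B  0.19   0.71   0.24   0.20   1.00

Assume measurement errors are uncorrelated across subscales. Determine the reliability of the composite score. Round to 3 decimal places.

0.853

Var(I+A+S+C+B) = 5 + 2·[0.26 + 0.11 + 0.10 + 0.19 + 0.14 + 0.20 + 0.71 + 0.22 + 0.24 + 0.20] = 5 + 4.74 = 9.74.
Because errors are independent across components, Cov(Tᵢ,Tⱼ) = Cov(Xᵢ,Xⱼ); the off-diagonal part of the true-score variance is the same as above.
True-score variance = [0.64 + 0.73 + 0.69 + 0.72 + 0.79] + 4.74 = 3.57 + 4.74 = 8.31.
Reliability = 8.31 / 9.74 = 0.853.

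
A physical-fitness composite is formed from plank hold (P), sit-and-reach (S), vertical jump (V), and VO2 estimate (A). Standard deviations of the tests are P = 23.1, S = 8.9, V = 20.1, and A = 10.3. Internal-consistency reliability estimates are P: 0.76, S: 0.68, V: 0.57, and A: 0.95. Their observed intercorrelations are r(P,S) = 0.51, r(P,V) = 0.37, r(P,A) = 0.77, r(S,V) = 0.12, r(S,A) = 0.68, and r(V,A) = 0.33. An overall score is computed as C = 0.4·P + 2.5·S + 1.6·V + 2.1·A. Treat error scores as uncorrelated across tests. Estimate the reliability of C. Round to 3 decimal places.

0.842

Var(C) = 0.4²·23.1² + 2.5²·8.9² + 1.6²·20.1² + 2.1²·10.3² + 2·[23.1·8.9·0.51 + 0.64·23.1·20.1·0.37 + 0.84·23.1·10.3·0.77 + 4·8.9·20.1·0.12 + 5.25·8.9·10.3·0.68 + 3.36·20.1·10.3·0.33] = 2082.56 + 2022.75 = 4105.32.
Under uncorrelated errors the observed covariances equal the true-score covariances, so only the own-variance terms attenuate.
True-score variance = [0.4²·23.1²·0.76 + 2.5²·8.9²·0.68 + 1.6²·20.1²·0.57 + 2.1²·10.3²·0.95] + 2022.75 = 1435.52 + 2022.75 = 3458.28.
Reliability = 3458.28 / 4105.32 = 0.842.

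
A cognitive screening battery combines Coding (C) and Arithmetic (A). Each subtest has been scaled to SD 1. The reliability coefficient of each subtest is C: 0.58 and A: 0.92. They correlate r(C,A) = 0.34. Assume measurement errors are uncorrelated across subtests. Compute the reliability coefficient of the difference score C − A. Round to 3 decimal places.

0.621

Var(C−A) = 1 + 1 − 2·0.34 = 2 − 0.68 = 1.32.
With uncorrelated errors the cross-covariances are all true-score covariance, so they carry over unchanged; only the diagonal terms shrink to ρᵢσᵢ².
True-score variance = [0.58 + 0.92] − 0.68 = 1.5 − 0.68 = 0.82.
Reliability = 0.82 / 1.32 = 0.621.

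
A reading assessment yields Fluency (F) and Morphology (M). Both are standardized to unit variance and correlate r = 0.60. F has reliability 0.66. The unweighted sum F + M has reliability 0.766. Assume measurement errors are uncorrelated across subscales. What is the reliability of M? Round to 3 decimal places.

0.591

Var(F+M) = 2 + 2·0.60 = 3.200.
True-score variance = ρ_F + ρ_M + 2·0.60, so 0.766 = (0.66 + ρ_M + 1.20) / 3.200.
ρ_M = 0.766·3.200 − 0.66 − 1.20 = 0.591.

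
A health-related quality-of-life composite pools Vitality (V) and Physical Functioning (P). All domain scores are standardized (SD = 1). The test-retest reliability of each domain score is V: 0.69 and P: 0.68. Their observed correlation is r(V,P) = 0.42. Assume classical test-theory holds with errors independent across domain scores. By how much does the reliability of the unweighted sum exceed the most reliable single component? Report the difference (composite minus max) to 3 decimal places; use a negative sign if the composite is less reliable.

0.088

Var(sum) = 2 + 0.84 = 2.84; true-score variance = 1.37 + 0.84 = 2.21; composite reliability = 0.7782.
Max component reliability = 0.6900.
Difference = 0.7782 − 0.6900 = 0.088.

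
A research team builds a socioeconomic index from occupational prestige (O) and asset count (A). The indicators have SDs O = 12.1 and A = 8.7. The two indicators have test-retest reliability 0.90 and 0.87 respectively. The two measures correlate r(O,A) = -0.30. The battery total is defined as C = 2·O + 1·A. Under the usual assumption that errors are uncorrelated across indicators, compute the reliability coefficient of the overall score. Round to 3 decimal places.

0.872

Var(C) = 2²·12.1² + 8.7² + 2·[2·12.1·8.7·(-0.30)] = 661.33 − 126.324 = 535.006.
Because errors are independent across components, Cov(Tᵢ,Tⱼ) = Cov(Xᵢ,Xⱼ); the off-diagonal part of the true-score variance is the same as above.
True-score variance = [2²·12.1²·0.90 + 8.7²·0.87] − 126.324 = 592.926 − 126.324 = 466.602.
Reliability = 466.602 / 535.006 = 0.872.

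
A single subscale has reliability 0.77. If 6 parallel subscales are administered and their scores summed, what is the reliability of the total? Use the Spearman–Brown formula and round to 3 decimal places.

ρ_k = kρ / (1 + (k−1)ρ) = 6·0.77 / (1 + 5·0.77) = 4.620 / 4.850 = 0.953.

0.953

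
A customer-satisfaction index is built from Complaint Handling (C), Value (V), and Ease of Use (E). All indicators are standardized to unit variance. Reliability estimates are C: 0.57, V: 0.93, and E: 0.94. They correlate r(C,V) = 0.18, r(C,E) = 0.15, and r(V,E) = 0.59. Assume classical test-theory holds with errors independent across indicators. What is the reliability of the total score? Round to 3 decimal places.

Var(C+V+E) = 3 + 2·[0.18 + 0.15 + 0.59] = 3 + 1.84 = 4.84.
Because errors are independent across components, Cov(Tᵢ,Tⱼ) = Cov(Xᵢ,Xⱼ); the off-diagonal part of the true-score variance is the same as above.
True-score variance = [0.57 + 0.93 + 0.94] + 1.84 = 2.44 + 1.84 = 4.28.
Reliability = 4.28 / 4.84 = 0.884.

0.884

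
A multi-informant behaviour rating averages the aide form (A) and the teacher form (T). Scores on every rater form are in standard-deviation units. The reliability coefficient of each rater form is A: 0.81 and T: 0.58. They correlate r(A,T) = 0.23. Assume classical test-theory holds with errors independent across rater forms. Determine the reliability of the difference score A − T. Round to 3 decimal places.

0.604

Var(A−T) = 1 + 1 − 2·0.23 = 2 − 0.46 = 1.54.
With uncorrelated errors the cross-covariances are all true-score covariance, so they carry over unchanged; only the diagonal terms shrink to ρᵢσᵢ².
True-score variance = [0.81 + 0.58] − 0.46 = 1.39 − 0.46 = 0.93.
Reliability = 0.93 / 1.54 = 0.604.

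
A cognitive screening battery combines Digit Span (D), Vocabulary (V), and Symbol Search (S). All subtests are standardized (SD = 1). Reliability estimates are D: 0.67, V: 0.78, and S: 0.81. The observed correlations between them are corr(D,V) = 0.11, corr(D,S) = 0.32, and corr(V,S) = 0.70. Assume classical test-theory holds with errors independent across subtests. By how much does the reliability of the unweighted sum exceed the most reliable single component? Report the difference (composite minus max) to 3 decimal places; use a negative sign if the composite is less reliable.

Var(sum) = 3 + 2.26 = 5.26; true-score variance = 2.26 + 2.26 = 4.52; composite reliability = 0.8593.
Max component reliability = 0.8100.
Difference = 0.8593 − 0.8100 = 0.049.

0.049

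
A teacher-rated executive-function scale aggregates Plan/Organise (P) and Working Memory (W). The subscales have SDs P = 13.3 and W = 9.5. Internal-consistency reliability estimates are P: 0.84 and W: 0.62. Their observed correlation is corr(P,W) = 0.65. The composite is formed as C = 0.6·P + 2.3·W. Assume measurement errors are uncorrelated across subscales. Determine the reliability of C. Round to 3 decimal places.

Var(C) = 0.6²·13.3² + 2.3²·9.5² + 2·[1.38·13.3·9.5·0.65] = 541.103 + 226.672 = 767.775.
Because errors are independent across components, Cov(Tᵢ,Tⱼ) = Cov(Xᵢ,Xⱼ); the off-diagonal part of the true-score variance is the same as above.
True-score variance = [0.6²·13.3²·0.84 + 2.3²·9.5²·0.62] + 226.672 = 349.493 + 226.672 = 576.165.
Reliability = 576.165 / 767.775 = 0.750.

0.750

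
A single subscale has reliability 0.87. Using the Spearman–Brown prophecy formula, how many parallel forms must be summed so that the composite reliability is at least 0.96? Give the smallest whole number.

k ≥ ρ*(1−ρ₁)/(ρ₁(1−ρ*)) = 0.96·0.13 / (0.87·0.04) = 3.586.
Smallest integer k = 4.

4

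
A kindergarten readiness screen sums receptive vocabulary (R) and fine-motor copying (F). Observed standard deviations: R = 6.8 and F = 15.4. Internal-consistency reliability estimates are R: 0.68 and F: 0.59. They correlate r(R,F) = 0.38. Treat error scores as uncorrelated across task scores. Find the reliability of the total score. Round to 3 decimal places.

0.691

Var(R+F) = 6.8² + 15.4² + 2·[6.8·15.4·0.38] = 283.4 + 79.5872 = 362.987.
Because errors are independent across components, Cov(Tᵢ,Tⱼ) = Cov(Xᵢ,Xⱼ); the off-diagonal part of the true-score variance is the same as above.
True-score variance = [6.8²·0.68 + 15.4²·0.59] + 79.5872 = 171.368 + 79.5872 = 250.955.
Reliability = 250.955 / 362.987 = 0.691.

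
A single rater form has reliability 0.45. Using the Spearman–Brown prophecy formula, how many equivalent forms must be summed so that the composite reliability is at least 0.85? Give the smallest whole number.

7

k ≥ ρ*(1−ρ₁)/(ρ₁(1−ρ*)) = 0.85·0.55 / (0.45·0.15) = 6.926.
Smallest integer k = 7.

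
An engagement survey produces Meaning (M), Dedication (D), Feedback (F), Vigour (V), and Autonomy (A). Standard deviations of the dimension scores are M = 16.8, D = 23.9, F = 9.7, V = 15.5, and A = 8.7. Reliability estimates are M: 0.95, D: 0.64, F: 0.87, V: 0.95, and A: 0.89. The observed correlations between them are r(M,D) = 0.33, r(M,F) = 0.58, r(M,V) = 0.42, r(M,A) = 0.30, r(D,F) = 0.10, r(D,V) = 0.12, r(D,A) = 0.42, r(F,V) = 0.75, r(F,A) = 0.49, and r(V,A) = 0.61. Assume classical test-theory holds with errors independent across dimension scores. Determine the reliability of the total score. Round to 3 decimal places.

0.910

Var(M+D+F+V+A) = 16.8² + 23.9² + 9.7² + 15.5² + 8.7² + 2·[16.8·23.9·0.33 + 16.8·9.7·0.58 + 16.8·15.5·0.42 + 16.8·8.7·0.30 + 23.9·9.7·0.10 + 23.9·15.5·0.12 + 23.9·8.7·0.42 + 9.7·15.5·0.75 + 9.7·8.7·0.49 + 15.5·8.7·0.61] = 1263.48 + 1543.15 = 2806.63.
Under uncorrelated errors the observed covariances equal the true-score covariances, so only the own-variance terms attenuate.
True-score variance = [16.8²·0.95 + 23.9²·0.64 + 9.7²·0.87 + 15.5²·0.95 + 8.7²·0.89] + 1543.15 = 1011.16 + 1543.15 = 2554.31.
Reliability = 2554.31 / 2806.63 = 0.910.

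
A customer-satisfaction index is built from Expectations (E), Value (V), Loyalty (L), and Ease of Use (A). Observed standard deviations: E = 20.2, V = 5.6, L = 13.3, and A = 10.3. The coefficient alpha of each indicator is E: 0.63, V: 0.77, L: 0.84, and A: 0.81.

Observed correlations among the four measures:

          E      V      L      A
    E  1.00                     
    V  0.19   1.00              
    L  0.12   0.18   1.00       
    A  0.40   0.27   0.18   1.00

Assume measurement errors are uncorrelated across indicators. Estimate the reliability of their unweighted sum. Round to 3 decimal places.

0.813

Var(E+V+L+A) = 20.2² + 5.6² + 13.3² + 10.3² + 2·[20.2·5.6·0.19 + 20.2·13.3·0.12 + 20.2·10.3·0.40 + 5.6·13.3·0.18 + 5.6·10.3·0.27 + 13.3·10.3·0.18] = 722.38 + 381.188 = 1103.57.
Because errors are independent across components, Cov(Tᵢ,Tⱼ) = Cov(Xᵢ,Xⱼ); the off-diagonal part of the true-score variance is the same as above.
True-score variance = [20.2²·0.63 + 5.6²·0.77 + 13.3²·0.84 + 10.3²·0.81] + 381.188 = 515.733 + 381.188 = 896.921.
Reliability = 896.921 / 1103.57 = 0.813.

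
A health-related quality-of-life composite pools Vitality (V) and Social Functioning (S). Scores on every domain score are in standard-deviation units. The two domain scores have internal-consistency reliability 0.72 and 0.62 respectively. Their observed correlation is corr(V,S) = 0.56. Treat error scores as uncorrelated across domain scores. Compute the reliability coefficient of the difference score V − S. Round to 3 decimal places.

0.250

Var(V−S) = 1 + 1 − 2·0.56 = 2 − 1.12 = 0.88.
Under uncorrelated errors the observed covariances equal the true-score covariances, so only the own-variance terms attenuate.
True-score variance = [0.72 + 0.62] − 1.12 = 1.34 − 1.12 = 0.22.
Reliability = 0.22 / 0.88 = 0.250.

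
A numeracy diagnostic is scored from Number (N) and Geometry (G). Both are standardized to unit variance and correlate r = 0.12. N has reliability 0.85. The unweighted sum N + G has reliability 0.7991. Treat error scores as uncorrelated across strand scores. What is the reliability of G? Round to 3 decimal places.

0.700

Var(N+G) = 2 + 2·0.12 = 2.240.
True-score variance = ρ_N + ρ_G + 2·0.12, so 0.7991 = (0.85 + ρ_G + 0.24) / 2.240.
ρ_G = 0.7991·2.240 − 0.85 − 0.24 = 0.700.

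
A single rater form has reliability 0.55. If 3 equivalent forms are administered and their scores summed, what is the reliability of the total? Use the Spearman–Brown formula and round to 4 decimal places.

0.7857

ρ_k = kρ / (1 + (k−1)ρ) = 3·0.55 / (1 + 2·0.55) = 1.650 / 2.100 = 0.7857.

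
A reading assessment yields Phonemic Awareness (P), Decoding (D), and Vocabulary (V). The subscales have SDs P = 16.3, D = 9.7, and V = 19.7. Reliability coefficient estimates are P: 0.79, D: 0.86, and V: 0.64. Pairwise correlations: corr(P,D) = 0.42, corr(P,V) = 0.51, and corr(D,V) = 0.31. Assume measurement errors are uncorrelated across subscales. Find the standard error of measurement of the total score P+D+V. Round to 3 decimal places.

Var(total) = 747.87 + 578.82 = 1326.69.
True-score variance = 539.19 + 578.82 = 1118.01, so reliability = 0.8427.
Error variance = 1326.69 − 1118.01 = 208.68; SEM = √208.68 = 14.446.

14.446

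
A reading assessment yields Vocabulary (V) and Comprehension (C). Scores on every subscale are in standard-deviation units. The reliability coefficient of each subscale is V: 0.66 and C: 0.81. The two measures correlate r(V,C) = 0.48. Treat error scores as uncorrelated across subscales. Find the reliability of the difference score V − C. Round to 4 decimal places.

Var(V−C) = 1 + 1 − 2·0.48 = 2 − 0.96 = 1.04.
With uncorrelated errors the cross-covariances are all true-score covariance, so they carry over unchanged; only the diagonal terms shrink to ρᵢσᵢ².
True-score variance = [0.66 + 0.81] − 0.96 = 1.47 − 0.96 = 0.51.
Reliability = 0.51 / 1.04 = 0.4904.

0.4904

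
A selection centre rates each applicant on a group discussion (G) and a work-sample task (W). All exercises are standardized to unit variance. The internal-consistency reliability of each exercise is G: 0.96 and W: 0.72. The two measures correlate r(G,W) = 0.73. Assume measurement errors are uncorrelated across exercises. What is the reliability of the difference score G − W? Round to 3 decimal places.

0.407

Var(G−W) = 1 + 1 − 2·0.73 = 2 − 1.46 = 0.54.
Because errors are independent across components, Cov(Tᵢ,Tⱼ) = Cov(Xᵢ,Xⱼ); the off-diagonal part of the true-score variance is the same as above.
True-score variance = [0.96 + 0.72] − 1.46 = 1.68 − 1.46 = 0.22.
Reliability = 0.22 / 0.54 = 0.407.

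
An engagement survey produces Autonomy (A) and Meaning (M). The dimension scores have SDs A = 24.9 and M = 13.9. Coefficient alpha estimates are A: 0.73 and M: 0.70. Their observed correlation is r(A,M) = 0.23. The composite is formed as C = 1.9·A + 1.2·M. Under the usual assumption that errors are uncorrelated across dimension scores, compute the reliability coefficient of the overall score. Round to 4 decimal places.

0.7611

Var(C) = 1.9²·24.9² + 1.2²·13.9² + 2·[2.28·24.9·13.9·0.23] = 2516.46 + 363 = 2879.46.
Because errors are independent across components, Cov(Tᵢ,Tⱼ) = Cov(Xᵢ,Xⱼ); the off-diagonal part of the true-score variance is the same as above.
True-score variance = [1.9²·24.9²·0.73 + 1.2²·13.9²·0.70] + 363 = 1828.67 + 363 = 2191.67.
Reliability = 2191.67 / 2879.46 = 0.7611.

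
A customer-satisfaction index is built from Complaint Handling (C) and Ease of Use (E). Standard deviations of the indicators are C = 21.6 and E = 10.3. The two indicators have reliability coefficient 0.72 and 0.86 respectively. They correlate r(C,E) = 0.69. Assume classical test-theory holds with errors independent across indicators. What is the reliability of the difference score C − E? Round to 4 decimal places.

Var(C−E) = 21.6² + 10.3² − 2·21.6·10.3·0.69 = 572.65 − 307.022 = 265.628.
Under uncorrelated errors the observed covariances equal the true-score covariances, so only the own-variance terms attenuate.
True-score variance = [21.6²·0.72 + 10.3²·0.86] − 307.022 = 427.161 − 307.022 = 120.138.
Reliability = 120.138 / 265.628 = 0.4523.

0.4523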